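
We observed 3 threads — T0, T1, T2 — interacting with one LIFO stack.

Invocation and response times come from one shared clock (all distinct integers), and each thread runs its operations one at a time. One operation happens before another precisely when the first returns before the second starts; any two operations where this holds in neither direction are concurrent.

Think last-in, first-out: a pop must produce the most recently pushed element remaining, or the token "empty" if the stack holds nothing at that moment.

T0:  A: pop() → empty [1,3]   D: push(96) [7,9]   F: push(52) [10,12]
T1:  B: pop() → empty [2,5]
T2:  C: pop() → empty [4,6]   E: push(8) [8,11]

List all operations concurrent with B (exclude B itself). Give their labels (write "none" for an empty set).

concurrent with B ([2,5]): every op whose interval crosses 2..5
A [1,3]: concurrent
C [4,6]: concurrent
D [7,9]: after
E [8,11]: after
F [10,12]: after

A, C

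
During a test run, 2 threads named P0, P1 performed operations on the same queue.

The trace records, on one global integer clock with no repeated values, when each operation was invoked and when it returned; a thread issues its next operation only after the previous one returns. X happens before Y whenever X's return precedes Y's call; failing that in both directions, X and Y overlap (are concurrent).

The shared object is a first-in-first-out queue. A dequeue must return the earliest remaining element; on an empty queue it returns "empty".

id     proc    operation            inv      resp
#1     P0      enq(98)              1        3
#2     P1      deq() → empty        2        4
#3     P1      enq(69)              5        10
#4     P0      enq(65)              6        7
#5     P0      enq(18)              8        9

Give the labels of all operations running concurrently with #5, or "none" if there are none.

#3

concurrent with #5 ([8,9]): every op whose interval crosses 8..9
#1 [1,3]: before
#2 [2,4]: before
#3 [5,10]: concurrent
#4 [6,7]: before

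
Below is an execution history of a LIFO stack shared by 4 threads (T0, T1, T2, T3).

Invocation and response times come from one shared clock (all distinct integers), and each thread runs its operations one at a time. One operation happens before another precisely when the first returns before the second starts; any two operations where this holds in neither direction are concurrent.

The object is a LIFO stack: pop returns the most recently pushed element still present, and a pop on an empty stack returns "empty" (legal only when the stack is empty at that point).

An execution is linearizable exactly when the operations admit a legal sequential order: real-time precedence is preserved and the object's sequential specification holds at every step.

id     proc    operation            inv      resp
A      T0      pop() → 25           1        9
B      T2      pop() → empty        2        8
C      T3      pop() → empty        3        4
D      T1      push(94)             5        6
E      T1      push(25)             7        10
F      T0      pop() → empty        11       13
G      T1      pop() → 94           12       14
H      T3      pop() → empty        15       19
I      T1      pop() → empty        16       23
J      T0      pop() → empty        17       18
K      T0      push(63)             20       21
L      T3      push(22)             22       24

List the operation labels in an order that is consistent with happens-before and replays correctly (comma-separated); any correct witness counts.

B, C, D, E, A, G, F, H, I, J, K, L

1. B pop() → empty, leaving stack <>
2. C pop() → empty, leaving stack <>
3. D push(94), leaving stack <94>
4. E push(25), leaving stack <94,25>
5. A pop() → 25, leaving stack <94>
6. G pop() → 94, leaving stack <>
7. F pop() → empty, leaving stack <>
8. H pop() → empty, leaving stack <>
9. I pop() → empty, leaving stack <>
10. J pop() → empty, leaving stack <>
11. K push(63), leaving stack <63>
12. L push(22), leaving stack <63,22>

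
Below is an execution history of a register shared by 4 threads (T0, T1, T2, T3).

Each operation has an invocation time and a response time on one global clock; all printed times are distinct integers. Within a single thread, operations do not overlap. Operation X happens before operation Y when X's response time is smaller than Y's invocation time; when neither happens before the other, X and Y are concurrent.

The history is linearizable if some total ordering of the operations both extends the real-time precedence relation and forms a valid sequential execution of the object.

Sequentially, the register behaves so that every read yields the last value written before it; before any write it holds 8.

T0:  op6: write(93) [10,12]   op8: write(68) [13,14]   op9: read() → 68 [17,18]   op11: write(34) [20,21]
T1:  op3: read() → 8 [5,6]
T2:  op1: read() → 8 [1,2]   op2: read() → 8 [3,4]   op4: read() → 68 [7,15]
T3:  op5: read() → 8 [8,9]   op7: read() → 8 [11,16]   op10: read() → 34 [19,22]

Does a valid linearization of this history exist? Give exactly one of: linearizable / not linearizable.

linearizable

witness order: op1, op2, op3, op5, op7, op6, op8, op4, op9, op11, op10
step 1: op1 read() → 8 — value 8
step 2: op2 read() → 8 — value 8
step 3: op3 read() → 8 — value 8
step 4: op5 read() → 8 — value 8
step 5: op7 read() → 8 — value 8
step 6: op6 write(93) — value 93
step 7: op8 write(68) — value 68
step 8: op4 read() → 68 — value 68
step 9: op9 read() → 68 — value 68
step 10: op11 write(34) — value 34
step 11: op10 read() → 34 — value 34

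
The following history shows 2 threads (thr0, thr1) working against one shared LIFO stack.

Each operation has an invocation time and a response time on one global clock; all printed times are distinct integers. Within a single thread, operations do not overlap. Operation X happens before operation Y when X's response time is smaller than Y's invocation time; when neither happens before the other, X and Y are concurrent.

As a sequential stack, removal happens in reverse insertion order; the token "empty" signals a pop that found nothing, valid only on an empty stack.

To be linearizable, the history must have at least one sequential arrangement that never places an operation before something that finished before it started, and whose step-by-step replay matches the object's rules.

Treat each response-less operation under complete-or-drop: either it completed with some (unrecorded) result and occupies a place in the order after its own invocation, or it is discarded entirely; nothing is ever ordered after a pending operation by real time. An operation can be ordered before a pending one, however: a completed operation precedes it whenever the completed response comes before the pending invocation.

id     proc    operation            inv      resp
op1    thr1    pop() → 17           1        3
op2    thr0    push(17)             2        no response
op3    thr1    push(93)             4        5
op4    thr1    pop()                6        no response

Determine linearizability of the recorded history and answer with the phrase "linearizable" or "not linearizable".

one valid linearization: op2, op1, op3
1. op2 push(17) (pending, included), leaving stack <17>
2. op1 pop() → 17, leaving stack <>
3. op3 push(93), leaving stack <93>

linearizable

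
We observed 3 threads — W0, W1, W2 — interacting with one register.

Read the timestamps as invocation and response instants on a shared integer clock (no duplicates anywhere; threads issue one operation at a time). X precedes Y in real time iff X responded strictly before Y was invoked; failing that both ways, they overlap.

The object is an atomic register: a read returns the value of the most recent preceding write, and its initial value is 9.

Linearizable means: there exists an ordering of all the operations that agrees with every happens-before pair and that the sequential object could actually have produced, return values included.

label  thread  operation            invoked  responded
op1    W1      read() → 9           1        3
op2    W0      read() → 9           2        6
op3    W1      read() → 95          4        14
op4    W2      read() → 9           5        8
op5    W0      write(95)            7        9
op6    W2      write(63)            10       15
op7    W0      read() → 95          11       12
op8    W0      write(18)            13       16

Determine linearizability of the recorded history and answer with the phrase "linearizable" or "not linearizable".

linearizable

a witness: op1, op2, op4, op5, op3, op7, op6, op8
step 1: op1 read() → 9 — value 9
step 2: op2 read() → 9 — value 9
step 3: op4 read() → 9 — value 9
step 4: op5 write(95) — value 95
step 5: op3 read() → 95 — value 95
step 6: op7 read() → 95 — value 95
step 7: op6 write(63) — value 63
step 8: op8 write(18) — value 18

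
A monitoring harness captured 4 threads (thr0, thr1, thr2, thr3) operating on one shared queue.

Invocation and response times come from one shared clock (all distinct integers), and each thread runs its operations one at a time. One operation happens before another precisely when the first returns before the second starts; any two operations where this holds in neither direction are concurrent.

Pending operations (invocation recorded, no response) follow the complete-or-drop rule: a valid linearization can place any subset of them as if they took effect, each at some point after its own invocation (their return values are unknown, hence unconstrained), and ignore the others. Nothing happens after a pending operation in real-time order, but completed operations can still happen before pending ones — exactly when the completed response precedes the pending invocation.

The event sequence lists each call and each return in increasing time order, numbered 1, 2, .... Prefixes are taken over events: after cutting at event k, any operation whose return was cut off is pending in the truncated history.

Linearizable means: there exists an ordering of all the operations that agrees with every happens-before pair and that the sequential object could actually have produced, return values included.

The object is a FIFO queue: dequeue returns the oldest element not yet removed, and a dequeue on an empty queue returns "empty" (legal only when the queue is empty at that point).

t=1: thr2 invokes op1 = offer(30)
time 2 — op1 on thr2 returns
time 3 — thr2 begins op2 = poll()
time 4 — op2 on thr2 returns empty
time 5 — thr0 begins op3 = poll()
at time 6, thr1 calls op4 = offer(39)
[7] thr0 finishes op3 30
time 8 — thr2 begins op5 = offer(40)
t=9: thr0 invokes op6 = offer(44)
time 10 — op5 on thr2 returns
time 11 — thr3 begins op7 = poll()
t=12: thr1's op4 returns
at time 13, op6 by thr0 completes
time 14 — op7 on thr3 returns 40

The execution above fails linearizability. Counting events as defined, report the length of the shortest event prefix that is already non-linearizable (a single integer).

4

events 1..3 are linearizable, e.g. via op1:
after step 1 (op1 offer(30)): queue <30>
include event 4 — op2 responding at 4 — and every candidate order breaks
one such order, op1, op2, breaks at step 2 where op2 poll() → empty is illegal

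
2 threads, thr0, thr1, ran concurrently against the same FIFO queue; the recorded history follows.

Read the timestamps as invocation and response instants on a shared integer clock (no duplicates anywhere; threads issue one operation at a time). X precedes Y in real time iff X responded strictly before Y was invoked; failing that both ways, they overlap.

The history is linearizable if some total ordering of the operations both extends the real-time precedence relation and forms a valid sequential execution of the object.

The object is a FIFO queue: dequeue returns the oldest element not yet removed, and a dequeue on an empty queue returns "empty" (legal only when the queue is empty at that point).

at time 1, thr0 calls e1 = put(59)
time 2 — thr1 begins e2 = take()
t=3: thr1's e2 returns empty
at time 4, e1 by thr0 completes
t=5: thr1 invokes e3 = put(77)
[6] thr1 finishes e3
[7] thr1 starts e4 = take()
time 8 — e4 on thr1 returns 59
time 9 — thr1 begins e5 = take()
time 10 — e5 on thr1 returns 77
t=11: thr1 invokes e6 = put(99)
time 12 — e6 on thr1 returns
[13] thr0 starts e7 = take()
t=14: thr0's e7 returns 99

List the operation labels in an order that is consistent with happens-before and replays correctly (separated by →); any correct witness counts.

1. e2 take() → empty, leaving queue <>
2. e1 put(59), leaving queue <59>
3. e3 put(77), leaving queue <59,77>
4. e4 take() → 59, leaving queue <77>
5. e5 take() → 77, leaving queue <>
6. e6 put(99), leaving queue <99>
7. e7 take() → 99, leaving queue <>

e2 → e1 → e3 → e4 → e5 → e6 → e7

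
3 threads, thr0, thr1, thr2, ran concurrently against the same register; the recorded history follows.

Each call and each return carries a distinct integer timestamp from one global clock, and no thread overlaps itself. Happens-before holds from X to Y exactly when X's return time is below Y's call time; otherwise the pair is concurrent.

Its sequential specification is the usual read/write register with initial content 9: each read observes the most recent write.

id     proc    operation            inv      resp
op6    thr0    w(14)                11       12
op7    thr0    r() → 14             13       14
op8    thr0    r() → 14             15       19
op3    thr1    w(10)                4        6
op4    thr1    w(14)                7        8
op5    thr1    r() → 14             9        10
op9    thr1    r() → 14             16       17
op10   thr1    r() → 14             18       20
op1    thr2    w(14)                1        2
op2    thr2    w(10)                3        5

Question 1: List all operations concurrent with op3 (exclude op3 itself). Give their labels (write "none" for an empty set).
op3 runs from 4 to 6; window-overlapping ops are concurrent
op1 [1,2]: before
op2 [3,5]: concurrent
op4 [7,8]: after
op5 [9,10]: after
op6 [11,12]: after
op7 [13,14]: after
op8 [15,19]: after
op9 [16,17]: after
op10 [18,20]: after

op2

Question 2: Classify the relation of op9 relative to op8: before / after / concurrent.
op9 spans [16,17], op8 spans [15,19]
the intervals overlap in both directions

concurrent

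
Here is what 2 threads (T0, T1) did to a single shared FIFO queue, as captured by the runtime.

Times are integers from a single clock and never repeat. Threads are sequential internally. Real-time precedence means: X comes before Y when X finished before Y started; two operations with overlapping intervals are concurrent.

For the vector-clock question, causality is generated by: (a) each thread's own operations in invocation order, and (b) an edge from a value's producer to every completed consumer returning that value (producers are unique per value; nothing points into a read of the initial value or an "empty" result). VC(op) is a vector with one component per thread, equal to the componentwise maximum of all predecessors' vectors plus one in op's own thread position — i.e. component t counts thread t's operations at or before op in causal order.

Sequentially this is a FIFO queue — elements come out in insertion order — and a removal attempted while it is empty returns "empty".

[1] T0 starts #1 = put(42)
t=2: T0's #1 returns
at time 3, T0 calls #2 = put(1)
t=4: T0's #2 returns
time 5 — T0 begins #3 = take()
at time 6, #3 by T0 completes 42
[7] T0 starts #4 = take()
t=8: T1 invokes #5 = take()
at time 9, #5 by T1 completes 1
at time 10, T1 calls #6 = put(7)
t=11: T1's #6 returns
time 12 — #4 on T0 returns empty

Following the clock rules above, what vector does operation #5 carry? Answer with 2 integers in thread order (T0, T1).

(2, 1)

invoked at 1, #1 has no predecessors; its own T0 bump gives (1, 0)
#2 (invocation 3): componentwise max over VC(#1)=(1, 0), +1 at T0, giving (2, 0)
#5 (invocation 8): componentwise max over VC(#2)=(2, 0), +1 at T1, giving (2, 1)
#3 (invocation 5): componentwise max over VC(#1)=(1, 0), VC(#2)=(2, 0), +1 at T0, giving (3, 0)
#6 (invocation 10): componentwise max over VC(#5)=(2, 1), +1 at T1, giving (2, 2)
#4 (invocation 7): componentwise max over VC(#3)=(3, 0), +1 at T0, giving (4, 0)
target: VC(#5) = (2, 1)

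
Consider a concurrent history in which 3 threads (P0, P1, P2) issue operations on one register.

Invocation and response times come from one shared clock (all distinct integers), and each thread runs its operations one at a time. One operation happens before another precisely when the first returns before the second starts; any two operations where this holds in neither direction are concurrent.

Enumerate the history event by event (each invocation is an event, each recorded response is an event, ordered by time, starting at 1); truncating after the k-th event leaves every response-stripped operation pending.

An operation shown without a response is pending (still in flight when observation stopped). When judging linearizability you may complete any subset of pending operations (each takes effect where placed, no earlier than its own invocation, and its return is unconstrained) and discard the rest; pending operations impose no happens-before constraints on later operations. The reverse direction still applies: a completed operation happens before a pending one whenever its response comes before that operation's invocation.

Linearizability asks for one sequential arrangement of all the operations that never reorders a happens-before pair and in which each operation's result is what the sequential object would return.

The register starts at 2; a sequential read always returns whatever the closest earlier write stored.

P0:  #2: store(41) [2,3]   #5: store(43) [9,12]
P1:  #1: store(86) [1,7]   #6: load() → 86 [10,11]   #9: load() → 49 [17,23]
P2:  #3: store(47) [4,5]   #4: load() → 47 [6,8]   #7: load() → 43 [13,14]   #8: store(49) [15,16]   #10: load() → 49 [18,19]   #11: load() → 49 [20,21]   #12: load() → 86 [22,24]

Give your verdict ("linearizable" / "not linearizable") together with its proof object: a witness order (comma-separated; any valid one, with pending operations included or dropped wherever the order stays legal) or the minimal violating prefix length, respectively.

not linearizable — minimal violating prefix: 24 events

the violation lands at event 24, #12's response at time 24: events 1..23 linearize, events 1..24 do not
no legal order exists: 32 real-time-consistent candidates over 12 completed register operations, all rejected
e.g. #1, #2, #3, #4, #5, #6, #7, #8, #9, #10, #11, #12: illegal at step 6, since #6 load() → 86 cannot apply there
e.g. #1, #2, #3, #4, #5, #6, #7, #8, #10, #9, #11, #12: illegal at step 6, since #6 load() → 86 cannot apply there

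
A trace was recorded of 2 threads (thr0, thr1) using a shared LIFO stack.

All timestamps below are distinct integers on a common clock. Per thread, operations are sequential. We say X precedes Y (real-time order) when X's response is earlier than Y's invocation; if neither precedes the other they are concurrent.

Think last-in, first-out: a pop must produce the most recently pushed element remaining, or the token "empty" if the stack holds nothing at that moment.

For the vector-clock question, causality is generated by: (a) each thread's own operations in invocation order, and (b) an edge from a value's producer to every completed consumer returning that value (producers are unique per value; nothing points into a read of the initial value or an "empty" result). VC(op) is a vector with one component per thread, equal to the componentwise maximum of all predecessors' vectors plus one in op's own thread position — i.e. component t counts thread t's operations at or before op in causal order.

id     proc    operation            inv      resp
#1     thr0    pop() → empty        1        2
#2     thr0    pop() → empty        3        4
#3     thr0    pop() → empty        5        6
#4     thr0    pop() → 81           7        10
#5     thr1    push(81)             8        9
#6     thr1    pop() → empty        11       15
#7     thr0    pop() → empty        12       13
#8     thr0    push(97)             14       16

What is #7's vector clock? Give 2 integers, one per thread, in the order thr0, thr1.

VC(#5, invoked at 8): no causal predecessors; +1 on thr1 → (0, 1)
VC(#1, invoked at 1): no causal predecessors; +1 on thr0 → (1, 0)
#6, invoked 11, takes VC(#5)=(0, 1) under max, adds 1 for thr1 → (0, 2)
#2, invoked 3, takes VC(#1)=(1, 0) under max, adds 1 for thr0 → (2, 0)
#3, invoked 5, takes VC(#2)=(2, 0) under max, adds 1 for thr0 → (3, 0)
#4, invoked 7, takes VC(#3)=(3, 0), VC(#5)=(0, 1) under max, adds 1 for thr0 → (4, 1)
#7, invoked 12, takes VC(#4)=(4, 1) under max, adds 1 for thr0 → (5, 1)
#8, invoked 14, takes VC(#7)=(5, 1) under max, adds 1 for thr0 → (6, 1)
target: VC(#7) = (5, 1)

(5, 1)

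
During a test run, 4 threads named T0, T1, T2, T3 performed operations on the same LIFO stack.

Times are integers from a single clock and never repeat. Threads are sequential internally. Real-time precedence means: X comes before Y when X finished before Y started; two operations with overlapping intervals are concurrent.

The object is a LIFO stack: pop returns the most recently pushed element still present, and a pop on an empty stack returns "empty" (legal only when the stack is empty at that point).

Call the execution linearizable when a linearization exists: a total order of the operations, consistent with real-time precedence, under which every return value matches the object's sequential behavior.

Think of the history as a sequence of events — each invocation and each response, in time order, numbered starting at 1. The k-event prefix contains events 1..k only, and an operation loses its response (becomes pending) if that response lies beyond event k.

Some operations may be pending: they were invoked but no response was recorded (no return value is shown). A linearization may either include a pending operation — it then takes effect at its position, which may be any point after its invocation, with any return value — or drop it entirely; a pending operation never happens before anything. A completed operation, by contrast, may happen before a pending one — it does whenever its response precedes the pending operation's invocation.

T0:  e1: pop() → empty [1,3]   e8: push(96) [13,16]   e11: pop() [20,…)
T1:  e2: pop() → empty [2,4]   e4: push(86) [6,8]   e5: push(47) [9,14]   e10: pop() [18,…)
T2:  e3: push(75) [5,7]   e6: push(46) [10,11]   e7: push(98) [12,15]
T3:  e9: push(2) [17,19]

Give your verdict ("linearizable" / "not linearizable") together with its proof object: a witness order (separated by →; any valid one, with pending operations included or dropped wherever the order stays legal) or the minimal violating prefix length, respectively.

after step 1 (e1 pop() → empty): stack <>
after step 2 (e2 pop() → empty): stack <>
after step 3 (e3 push(75)): stack <75>
after step 4 (e4 push(86)): stack <75,86>
after step 5 (e5 push(47)): stack <75,86,47>
after step 6 (e6 push(46)): stack <75,86,47,46>
after step 7 (e7 push(98)): stack <75,86,47,46,98>
after step 8 (e8 push(96)): stack <75,86,47,46,98,96>
after step 9 (e9 push(2)): stack <75,86,47,46,98,96,2>

linearizable — witness: e1 → e2 → e3 → e4 → e5 → e6 → e7 → e8 → e9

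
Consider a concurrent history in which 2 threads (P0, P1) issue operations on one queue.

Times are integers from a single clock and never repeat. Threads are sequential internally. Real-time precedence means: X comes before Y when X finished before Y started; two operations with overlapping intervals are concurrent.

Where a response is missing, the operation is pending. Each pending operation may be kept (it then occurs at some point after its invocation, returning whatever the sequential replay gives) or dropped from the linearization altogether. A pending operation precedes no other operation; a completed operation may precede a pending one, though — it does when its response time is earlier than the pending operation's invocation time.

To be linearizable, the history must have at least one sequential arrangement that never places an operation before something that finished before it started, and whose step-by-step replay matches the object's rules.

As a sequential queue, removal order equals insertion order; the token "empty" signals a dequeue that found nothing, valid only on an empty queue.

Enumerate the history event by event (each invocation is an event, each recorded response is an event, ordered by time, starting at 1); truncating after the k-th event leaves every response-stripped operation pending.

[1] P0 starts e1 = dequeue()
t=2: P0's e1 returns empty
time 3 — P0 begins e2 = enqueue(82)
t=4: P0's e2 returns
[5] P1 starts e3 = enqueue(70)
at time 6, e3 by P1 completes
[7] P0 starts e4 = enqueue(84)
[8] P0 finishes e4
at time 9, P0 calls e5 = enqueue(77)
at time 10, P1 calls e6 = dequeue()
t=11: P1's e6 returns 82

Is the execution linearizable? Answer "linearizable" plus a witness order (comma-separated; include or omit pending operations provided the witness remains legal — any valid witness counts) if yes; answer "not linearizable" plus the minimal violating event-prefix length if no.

linearizable — witness: e1, e2, e3, e4, e5, e6

step 1: e1 dequeue() → empty — queue <>
step 2: e2 enqueue(82) — queue <82>
step 3: e3 enqueue(70) — queue <82,70>
step 4: e4 enqueue(84) — queue <82,70,84>
step 5: e5 enqueue(77) (pending, included) — queue <82,70,84,77>
step 6: e6 dequeue() → 82 — queue <70,84,77>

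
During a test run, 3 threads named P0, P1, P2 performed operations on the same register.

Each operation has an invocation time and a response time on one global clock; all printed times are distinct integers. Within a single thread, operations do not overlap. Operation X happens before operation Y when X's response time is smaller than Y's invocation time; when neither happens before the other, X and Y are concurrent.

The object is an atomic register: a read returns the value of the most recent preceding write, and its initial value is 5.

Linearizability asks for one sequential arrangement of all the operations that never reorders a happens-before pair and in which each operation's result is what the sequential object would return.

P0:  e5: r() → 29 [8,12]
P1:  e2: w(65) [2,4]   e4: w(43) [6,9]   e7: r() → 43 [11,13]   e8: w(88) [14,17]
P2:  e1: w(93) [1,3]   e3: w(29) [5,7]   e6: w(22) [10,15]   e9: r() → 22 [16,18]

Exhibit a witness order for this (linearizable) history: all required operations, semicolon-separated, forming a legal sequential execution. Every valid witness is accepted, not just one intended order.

step 1: e1 w(93) — value 93
step 2: e2 w(65) — value 65
step 3: e3 w(29) — value 29
step 4: e5 r() → 29 — value 29
step 5: e4 w(43) — value 43
step 6: e7 r() → 43 — value 43
step 7: e6 w(22) — value 22
step 8: e9 r() → 22 — value 22
step 9: e8 w(88) — value 88

e1; e2; e3; e5; e4; e7; e6; e9; e8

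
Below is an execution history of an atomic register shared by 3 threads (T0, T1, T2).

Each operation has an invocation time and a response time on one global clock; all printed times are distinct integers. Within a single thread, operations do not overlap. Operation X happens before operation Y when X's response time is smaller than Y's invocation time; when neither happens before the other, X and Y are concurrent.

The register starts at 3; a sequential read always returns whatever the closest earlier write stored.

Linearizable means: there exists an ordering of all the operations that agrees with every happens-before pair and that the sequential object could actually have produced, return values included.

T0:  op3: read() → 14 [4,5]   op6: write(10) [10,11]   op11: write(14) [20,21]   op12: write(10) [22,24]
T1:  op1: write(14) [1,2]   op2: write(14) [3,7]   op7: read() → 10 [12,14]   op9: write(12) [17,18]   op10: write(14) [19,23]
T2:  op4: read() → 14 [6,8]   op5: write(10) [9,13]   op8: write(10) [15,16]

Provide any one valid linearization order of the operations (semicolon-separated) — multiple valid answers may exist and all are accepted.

op1; op2; op3; op4; op5; op6; op7; op8; op9; op10; op11; op12

step 1: op1 write(14) — value 14
step 2: op2 write(14) — value 14
step 3: op3 read() → 14 — value 14
step 4: op4 read() → 14 — value 14
step 5: op5 write(10) — value 10
step 6: op6 write(10) — value 10
step 7: op7 read() → 10 — value 10
step 8: op8 write(10) — value 10
step 9: op9 write(12) — value 12
step 10: op10 write(14) — value 14
step 11: op11 write(14) — value 14
step 12: op12 write(10) — value 10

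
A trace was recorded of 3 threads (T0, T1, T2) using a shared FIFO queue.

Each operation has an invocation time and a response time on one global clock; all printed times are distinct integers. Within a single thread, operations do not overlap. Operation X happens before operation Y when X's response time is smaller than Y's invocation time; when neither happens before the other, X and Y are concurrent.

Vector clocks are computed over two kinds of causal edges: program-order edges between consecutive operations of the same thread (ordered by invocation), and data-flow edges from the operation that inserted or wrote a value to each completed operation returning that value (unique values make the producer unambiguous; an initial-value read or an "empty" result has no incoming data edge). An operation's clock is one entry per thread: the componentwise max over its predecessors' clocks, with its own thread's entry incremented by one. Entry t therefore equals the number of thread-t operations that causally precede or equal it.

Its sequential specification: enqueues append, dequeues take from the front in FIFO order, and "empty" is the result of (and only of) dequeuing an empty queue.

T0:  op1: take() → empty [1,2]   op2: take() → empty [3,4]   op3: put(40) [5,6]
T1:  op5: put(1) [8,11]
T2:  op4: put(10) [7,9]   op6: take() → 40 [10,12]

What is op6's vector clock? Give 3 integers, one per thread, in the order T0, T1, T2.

no predecessors for op4 (invoked 7): T2 increments from zero → (0, 0, 1)
no predecessors for op5 (invoked 8): T1 increments from zero → (0, 1, 0)
no predecessors for op1 (invoked 1): T0 increments from zero → (1, 0, 0)
from VC(op1)=(1, 0, 0), op2 (invoked 3) maxes components and bumps T0 → (2, 0, 0)
from VC(op2)=(2, 0, 0), op3 (invoked 5) maxes components and bumps T0 → (3, 0, 0)
from VC(op3)=(3, 0, 0), VC(op4)=(0, 0, 1), op6 (invoked 10) maxes components and bumps T2 → (3, 0, 2)
target: VC(op6) = (3, 0, 2)

(3, 0, 2)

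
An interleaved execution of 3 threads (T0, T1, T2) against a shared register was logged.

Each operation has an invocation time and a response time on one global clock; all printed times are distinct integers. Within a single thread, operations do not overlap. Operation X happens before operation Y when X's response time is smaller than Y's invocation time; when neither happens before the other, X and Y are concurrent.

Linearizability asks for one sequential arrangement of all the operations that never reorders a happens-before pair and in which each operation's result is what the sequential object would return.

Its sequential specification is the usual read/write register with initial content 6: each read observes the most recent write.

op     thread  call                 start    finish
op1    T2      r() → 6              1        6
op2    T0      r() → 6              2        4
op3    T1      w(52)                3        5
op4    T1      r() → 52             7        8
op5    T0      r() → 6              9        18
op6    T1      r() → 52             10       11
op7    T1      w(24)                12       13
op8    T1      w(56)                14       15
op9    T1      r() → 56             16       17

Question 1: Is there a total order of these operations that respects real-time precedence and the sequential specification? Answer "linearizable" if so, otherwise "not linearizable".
already the first 18 events (up to op5's response at time 18) admit no linearization; the first 17 still do
all 30 real-time-respecting orders fail — 9 completed register operations, no legal replay
sample order op1, op2, op3, op4, op5, op6, op7, op8, op9 stalls at step 5 — op5 r() → 6 has no legal effect
sample order op1, op2, op3, op4, op6, op5, op7, op8, op9 stalls at step 6 — op5 r() → 6 has no legal effect

not linearizable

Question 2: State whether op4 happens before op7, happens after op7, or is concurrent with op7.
Answer: before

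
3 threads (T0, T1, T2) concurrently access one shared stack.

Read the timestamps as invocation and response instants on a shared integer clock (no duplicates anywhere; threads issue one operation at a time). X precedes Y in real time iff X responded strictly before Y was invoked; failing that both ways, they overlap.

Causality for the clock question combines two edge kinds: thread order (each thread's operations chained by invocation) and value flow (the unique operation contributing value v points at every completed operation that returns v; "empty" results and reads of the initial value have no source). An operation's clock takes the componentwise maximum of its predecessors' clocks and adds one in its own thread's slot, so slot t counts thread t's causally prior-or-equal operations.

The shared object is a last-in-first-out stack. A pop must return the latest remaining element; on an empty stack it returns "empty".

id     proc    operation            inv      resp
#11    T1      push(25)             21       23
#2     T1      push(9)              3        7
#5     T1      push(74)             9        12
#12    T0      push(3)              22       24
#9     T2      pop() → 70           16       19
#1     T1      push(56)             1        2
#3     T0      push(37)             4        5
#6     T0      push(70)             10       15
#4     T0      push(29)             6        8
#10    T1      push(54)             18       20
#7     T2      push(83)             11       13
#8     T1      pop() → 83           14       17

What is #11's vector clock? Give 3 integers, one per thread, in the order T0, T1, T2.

(0, 6, 1)

invoked at 11, #7 has no predecessors; its own T2 bump gives (0, 0, 1)
invoked at 1, #1 has no predecessors; its own T1 bump gives (0, 1, 0)
invoked at 4, #3 has no predecessors; its own T0 bump gives (1, 0, 0)
#2, invoked 3, takes VC(#1)=(0, 1, 0) under max, adds 1 for T1 → (0, 2, 0)
#4, invoked 6, takes VC(#3)=(1, 0, 0) under max, adds 1 for T0 → (2, 0, 0)
#5, invoked 9, takes VC(#2)=(0, 2, 0) under max, adds 1 for T1 → (0, 3, 0)
#6, invoked 10, takes VC(#4)=(2, 0, 0) under max, adds 1 for T0 → (3, 0, 0)
#12, invoked 22, takes VC(#6)=(3, 0, 0) under max, adds 1 for T0 → (4, 0, 0)
#8, invoked 14, takes VC(#5)=(0, 3, 0), VC(#7)=(0, 0, 1) under max, adds 1 for T1 → (0, 4, 1)
#9, invoked 16, takes VC(#6)=(3, 0, 0), VC(#7)=(0, 0, 1) under max, adds 1 for T2 → (3, 0, 2)
#10, invoked 18, takes VC(#8)=(0, 4, 1) under max, adds 1 for T1 → (0, 5, 1)
#11, invoked 21, takes VC(#10)=(0, 5, 1) under max, adds 1 for T1 → (0, 6, 1)
target: VC(#11) = (0, 6, 1)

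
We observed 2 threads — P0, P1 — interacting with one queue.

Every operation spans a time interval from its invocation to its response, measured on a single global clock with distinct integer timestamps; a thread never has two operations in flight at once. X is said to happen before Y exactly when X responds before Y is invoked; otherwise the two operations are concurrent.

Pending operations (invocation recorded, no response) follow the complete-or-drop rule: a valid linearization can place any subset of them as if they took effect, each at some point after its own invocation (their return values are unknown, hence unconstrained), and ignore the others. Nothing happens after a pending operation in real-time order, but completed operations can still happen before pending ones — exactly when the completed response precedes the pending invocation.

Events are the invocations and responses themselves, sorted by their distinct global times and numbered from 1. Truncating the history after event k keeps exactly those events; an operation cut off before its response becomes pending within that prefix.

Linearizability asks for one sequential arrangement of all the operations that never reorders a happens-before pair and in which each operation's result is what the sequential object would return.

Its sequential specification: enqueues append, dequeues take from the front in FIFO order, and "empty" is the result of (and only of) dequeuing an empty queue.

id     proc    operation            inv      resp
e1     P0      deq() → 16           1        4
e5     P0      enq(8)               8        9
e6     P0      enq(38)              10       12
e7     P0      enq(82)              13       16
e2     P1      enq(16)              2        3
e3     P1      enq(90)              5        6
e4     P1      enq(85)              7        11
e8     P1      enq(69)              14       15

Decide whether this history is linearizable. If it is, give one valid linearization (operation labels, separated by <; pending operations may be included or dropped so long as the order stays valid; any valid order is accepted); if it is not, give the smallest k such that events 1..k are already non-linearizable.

after step 1 (e2 enq(16)): queue <16>
after step 2 (e1 deq() → 16): queue <>
after step 3 (e3 enq(90)): queue <90>
after step 4 (e4 enq(85)): queue <90,85>
after step 5 (e5 enq(8)): queue <90,85,8>
after step 6 (e6 enq(38)): queue <90,85,8,38>
after step 7 (e7 enq(82)): queue <90,85,8,38,82>
after step 8 (e8 enq(69)): queue <90,85,8,38,82,69>

linearizable — witness: e2 < e1 < e3 < e4 < e5 < e6 < e7 < e8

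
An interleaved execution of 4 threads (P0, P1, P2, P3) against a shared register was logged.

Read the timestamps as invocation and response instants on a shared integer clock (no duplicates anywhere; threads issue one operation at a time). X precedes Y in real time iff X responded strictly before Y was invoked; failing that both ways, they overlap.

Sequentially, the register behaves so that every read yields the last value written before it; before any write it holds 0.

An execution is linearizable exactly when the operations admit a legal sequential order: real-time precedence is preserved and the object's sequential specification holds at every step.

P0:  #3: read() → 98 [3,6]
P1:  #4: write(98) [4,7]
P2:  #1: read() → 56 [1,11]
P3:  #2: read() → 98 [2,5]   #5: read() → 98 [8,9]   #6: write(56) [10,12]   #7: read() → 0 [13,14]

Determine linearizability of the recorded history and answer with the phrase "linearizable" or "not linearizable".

not linearizable

already the first 14 events (up to #7's response at time 14) admit no linearization; the first 13 still do
all 36 real-time-respecting orders fail — 7 completed register operations, no legal replay
sample order #1, #2, #3, #4, #5, #6, #7 stalls at step 1 — #1 read() → 56 has no legal effect
sample order #1, #2, #4, #3, #5, #6, #7 stalls at step 1 — #1 read() → 56 has no legal effect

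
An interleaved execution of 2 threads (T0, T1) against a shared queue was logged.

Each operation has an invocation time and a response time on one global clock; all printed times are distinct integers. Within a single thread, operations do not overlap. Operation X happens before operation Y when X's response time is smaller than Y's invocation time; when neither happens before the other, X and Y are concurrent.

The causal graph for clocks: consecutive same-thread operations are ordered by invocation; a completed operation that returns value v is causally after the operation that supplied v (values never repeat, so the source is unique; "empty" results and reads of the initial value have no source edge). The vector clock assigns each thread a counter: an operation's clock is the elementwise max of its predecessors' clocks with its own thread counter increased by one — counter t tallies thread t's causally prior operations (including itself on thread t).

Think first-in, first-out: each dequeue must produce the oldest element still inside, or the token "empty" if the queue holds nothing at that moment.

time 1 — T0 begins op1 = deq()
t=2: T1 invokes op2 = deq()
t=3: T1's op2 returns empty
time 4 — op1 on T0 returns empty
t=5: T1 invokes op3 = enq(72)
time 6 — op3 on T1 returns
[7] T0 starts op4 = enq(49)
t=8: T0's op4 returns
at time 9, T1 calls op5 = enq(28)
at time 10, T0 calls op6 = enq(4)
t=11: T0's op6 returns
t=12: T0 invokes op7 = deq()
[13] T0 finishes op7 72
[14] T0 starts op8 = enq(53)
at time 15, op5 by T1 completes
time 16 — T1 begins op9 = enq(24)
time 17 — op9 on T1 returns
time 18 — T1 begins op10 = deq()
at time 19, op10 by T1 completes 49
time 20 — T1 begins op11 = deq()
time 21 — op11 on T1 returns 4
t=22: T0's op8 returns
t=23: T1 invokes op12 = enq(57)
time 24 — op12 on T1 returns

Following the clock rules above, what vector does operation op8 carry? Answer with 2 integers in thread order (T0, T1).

(5, 2)

invoked at 2, op2 has no predecessors; its own T1 bump gives (0, 1)
invoked at 1, op1 has no predecessors; its own T0 bump gives (1, 0)
merge at op3 (invoked 5): VC(op2)=(0, 1), own-thread bump on T1 → (0, 2)
merge at op4 (invoked 7): VC(op1)=(1, 0), own-thread bump on T0 → (2, 0)
merge at op5 (invoked 9): VC(op3)=(0, 2), own-thread bump on T1 → (0, 3)
merge at op6 (invoked 10): VC(op4)=(2, 0), own-thread bump on T0 → (3, 0)
merge at op9 (invoked 16): VC(op5)=(0, 3), own-thread bump on T1 → (0, 4)
merge at op7 (invoked 12): VC(op3)=(0, 2), VC(op6)=(3, 0), own-thread bump on T0 → (4, 2)
merge at op10 (invoked 18): VC(op4)=(2, 0), VC(op9)=(0, 4), own-thread bump on T1 → (2, 5)
merge at op8 (invoked 14): VC(op7)=(4, 2), own-thread bump on T0 → (5, 2)
merge at op11 (invoked 20): VC(op6)=(3, 0), VC(op10)=(2, 5), own-thread bump on T1 → (3, 6)
merge at op12 (invoked 23): VC(op11)=(3, 6), own-thread bump on T1 → (3, 7)
target: VC(op8) = (5, 2)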